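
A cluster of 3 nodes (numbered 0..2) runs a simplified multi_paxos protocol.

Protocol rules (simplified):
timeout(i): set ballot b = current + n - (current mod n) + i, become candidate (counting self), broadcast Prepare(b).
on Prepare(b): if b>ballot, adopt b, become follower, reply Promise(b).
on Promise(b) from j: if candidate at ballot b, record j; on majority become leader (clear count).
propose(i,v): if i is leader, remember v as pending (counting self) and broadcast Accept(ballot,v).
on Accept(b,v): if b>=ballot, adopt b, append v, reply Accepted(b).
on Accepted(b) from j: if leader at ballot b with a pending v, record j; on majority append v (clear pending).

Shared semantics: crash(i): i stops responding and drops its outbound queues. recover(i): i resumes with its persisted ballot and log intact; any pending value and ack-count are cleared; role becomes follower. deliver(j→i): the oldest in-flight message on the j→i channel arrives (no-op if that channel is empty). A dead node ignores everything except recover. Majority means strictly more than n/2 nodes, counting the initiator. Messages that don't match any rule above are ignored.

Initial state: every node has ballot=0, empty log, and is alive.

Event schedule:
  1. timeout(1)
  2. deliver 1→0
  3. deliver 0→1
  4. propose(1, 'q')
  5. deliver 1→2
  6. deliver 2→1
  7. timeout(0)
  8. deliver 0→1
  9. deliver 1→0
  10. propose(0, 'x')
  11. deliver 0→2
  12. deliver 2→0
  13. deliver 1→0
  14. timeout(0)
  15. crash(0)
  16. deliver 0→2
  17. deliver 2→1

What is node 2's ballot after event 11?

6

1. timeout(1):  <1:cand b4 ->
2. deliver 1→0:  <0:foll b4 ->
3. deliver 0→1:  <1:lead b4 ->
4. propose(1,'q'):  nop
5. deliver 1→2:  <2:foll b4 ->
6. deliver 2→1:  nop
7. timeout(0):  <0:cand b6 ->
8. deliver 0→1:  <1:foll b6 ->
9. deliver 1→0:  nop
10. propose(0,'x'):  nop
11. deliver 0→2:  <2:foll b6 ->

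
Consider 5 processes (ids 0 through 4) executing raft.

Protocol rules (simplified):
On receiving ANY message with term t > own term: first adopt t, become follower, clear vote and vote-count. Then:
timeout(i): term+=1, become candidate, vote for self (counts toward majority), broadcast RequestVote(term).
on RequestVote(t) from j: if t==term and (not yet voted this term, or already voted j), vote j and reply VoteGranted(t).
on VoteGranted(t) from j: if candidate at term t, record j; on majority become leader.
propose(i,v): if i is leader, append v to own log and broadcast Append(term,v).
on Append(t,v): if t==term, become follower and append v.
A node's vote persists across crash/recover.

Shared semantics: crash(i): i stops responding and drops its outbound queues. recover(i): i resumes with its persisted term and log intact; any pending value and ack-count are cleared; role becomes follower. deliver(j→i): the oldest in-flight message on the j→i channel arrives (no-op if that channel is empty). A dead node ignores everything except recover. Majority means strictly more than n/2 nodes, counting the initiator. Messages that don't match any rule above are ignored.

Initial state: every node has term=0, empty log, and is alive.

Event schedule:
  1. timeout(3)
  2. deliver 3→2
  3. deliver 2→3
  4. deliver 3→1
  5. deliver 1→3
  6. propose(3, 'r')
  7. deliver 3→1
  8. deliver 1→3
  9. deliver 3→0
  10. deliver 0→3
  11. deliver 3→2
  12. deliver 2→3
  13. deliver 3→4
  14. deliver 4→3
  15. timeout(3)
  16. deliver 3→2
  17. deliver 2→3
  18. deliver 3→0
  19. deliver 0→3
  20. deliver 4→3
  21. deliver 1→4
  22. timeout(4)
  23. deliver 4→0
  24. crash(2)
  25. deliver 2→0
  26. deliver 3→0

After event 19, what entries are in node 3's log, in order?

1. timeout(3):  <3:cand t1 ->
2. deliver 3→2:  <2:foll t1 ->
3. deliver 2→3:  nop
4. deliver 3→1:  <1:foll t1 ->
5. deliver 1→3:  <3:lead t1 ->
6. propose(3,'r'):  <3:lead t1 r>
7. deliver 3→1:  <1:foll t1 r>
8. deliver 1→3:  nop
9. deliver 3→0:  <0:foll t1 ->
10. deliver 0→3:  nop
11. deliver 3→2:  <2:foll t1 r>
12. deliver 2→3:  nop
13. deliver 3→4:  <4:foll t1 ->
14. deliver 4→3:  nop
15. timeout(3):  <3:cand t2 r>
16. deliver 3→2:  <2:foll t2 r>
17. deliver 2→3:  nop
18. deliver 3→0:  <0:foll t1 r>
19. deliver 0→3:  nop

r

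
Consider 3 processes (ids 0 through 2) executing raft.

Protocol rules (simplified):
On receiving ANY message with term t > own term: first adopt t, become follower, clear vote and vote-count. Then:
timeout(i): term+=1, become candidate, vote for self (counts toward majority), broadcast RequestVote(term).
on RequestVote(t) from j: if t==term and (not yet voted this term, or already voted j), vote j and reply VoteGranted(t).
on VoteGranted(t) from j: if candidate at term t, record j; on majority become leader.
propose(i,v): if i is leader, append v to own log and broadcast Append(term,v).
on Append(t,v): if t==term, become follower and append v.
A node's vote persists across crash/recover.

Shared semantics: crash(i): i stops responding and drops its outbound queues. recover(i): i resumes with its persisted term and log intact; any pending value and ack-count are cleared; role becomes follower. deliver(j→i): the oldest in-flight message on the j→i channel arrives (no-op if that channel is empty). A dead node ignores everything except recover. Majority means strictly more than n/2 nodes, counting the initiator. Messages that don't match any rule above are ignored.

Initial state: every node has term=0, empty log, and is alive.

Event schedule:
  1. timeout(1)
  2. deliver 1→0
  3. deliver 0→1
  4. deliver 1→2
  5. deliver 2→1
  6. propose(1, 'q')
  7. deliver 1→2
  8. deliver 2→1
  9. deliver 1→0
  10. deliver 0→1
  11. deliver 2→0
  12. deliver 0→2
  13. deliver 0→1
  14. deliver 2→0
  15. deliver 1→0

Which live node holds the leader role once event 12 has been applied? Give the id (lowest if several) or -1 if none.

1

step 1 timeout(1): 1={cand,t=1,log=-}
step 2 deliver 1→0: 0={foll,t=1,log=-}
step 3 deliver 0→1: 1={lead,t=1,log=-}
step 4 deliver 1→2: 2={foll,t=1,log=-}
step 5 deliver 2→1: —
step 6 propose(1,'q'): 1={lead,t=1,log=q}
step 7 deliver 1→2: 2={foll,t=1,log=q}
step 8 deliver 2→1: —
step 9 deliver 1→0: 0={foll,t=1,log=q}
step 10 deliver 0→1: —
step 11 deliver 2→0: —
step 12 deliver 0→2: —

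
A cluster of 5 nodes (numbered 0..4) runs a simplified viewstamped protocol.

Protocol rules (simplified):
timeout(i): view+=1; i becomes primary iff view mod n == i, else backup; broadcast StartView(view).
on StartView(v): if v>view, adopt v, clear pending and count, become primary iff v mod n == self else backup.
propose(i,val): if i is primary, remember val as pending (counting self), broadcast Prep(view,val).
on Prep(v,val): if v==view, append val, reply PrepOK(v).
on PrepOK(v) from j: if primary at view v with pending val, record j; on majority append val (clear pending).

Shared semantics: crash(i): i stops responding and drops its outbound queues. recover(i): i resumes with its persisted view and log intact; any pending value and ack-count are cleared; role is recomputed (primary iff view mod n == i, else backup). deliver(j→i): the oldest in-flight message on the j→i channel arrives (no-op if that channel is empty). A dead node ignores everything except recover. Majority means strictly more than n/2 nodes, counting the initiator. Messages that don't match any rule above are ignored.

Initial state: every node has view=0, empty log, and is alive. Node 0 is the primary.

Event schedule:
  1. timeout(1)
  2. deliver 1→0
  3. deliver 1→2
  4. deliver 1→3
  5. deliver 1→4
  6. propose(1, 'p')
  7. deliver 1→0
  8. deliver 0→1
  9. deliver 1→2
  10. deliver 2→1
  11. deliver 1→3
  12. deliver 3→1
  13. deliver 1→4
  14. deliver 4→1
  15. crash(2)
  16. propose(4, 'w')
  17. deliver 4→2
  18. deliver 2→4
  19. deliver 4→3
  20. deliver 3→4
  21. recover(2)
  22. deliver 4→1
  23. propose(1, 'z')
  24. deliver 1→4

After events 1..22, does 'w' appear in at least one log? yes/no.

e1 timeout(1): 1[prim,v=1,-]
e2 deliver 1→0: 0[back,v=1,-]
e3 deliver 1→2: 2[back,v=1,-]
e4 deliver 1→3: 3[back,v=1,-]
e5 deliver 1→4: 4[back,v=1,-]
e6 propose(1,'p'): ·
e7 deliver 1→0: 0[back,v=1,p]
e8 deliver 0→1: ·
e9 deliver 1→2: 2[back,v=1,p]
e10 deliver 2→1: 1[prim,v=1,p]
e11 deliver 1→3: 3[back,v=1,p]
e12 deliver 3→1: ·
e13 deliver 1→4: 4[back,v=1,p]
e14 deliver 4→1: ·
e15 crash(2): 2[✗back,v=1,p]
e16 propose(4,'w'): ·
e17 deliver 4→2: ·
e18 deliver 2→4: ·
e19 deliver 4→3: ·
e20 deliver 3→4: ·
e21 recover(2): 2[back,v=1,p]
e22 deliver 4→1: ·

no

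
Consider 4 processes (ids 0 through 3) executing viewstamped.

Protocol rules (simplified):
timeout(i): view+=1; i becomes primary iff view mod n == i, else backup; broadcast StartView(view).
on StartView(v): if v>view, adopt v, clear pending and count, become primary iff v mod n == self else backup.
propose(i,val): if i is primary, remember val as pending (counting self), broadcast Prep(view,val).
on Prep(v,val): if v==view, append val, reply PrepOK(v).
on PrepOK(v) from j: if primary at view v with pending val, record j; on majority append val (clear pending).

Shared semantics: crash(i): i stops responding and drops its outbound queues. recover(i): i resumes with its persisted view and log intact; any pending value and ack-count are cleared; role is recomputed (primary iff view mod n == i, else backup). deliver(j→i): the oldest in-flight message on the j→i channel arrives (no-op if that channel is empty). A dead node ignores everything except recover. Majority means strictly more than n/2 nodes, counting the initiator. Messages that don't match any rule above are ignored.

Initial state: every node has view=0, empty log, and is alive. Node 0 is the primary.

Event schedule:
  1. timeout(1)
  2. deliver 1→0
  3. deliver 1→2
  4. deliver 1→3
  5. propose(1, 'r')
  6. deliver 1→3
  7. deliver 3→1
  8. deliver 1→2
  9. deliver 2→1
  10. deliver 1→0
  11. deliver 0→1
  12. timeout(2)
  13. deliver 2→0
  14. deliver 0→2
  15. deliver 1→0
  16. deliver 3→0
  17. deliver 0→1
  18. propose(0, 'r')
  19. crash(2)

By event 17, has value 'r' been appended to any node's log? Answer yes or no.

yes

[1] timeout(1) → N1(prim v1 [-])
[2] deliver 1→0 → N0(back v1 [-])
[3] deliver 1→2 → N2(back v1 [-])
[4] deliver 1→3 → N3(back v1 [-])
[5] propose(1,'r') → ∅
[6] deliver 1→3 → N3(back v1 [r])
[7] deliver 3→1 → ∅
[8] deliver 1→2 → N2(back v1 [r])
[9] deliver 2→1 → N1(prim v1 [r])
[10] deliver 1→0 → N0(back v1 [r])
[11] deliver 0→1 → ∅
[12] timeout(2) → N2(prim v2 [r])
[13] deliver 2→0 → N0(back v2 [r])
[14] deliver 0→2 → ∅
[15] deliver 1→0 → ∅
[16] deliver 3→0 → ∅
[17] deliver 0→1 → ∅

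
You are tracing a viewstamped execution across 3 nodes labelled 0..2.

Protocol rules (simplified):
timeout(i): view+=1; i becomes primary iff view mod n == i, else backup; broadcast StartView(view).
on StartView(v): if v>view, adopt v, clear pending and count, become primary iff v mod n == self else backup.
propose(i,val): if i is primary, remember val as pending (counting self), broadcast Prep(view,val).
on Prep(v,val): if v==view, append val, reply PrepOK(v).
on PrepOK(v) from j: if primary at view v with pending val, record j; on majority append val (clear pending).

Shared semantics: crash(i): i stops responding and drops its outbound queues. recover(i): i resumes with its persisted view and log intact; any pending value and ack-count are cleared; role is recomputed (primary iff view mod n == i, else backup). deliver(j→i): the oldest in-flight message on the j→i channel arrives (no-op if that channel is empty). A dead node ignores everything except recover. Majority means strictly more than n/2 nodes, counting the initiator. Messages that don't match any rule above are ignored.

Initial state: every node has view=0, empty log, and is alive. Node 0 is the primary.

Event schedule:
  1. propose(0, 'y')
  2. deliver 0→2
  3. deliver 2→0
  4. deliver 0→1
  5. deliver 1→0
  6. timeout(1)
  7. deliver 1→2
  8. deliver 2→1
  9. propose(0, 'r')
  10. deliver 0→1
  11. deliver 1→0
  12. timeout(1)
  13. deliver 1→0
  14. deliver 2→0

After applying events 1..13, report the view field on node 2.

1

1. propose(0,'y'):  nop
2. deliver 0→2:  <2:back v0 y>
3. deliver 2→0:  <0:prim v0 y>
4. deliver 0→1:  <1:back v0 y>
5. deliver 1→0:  nop
6. timeout(1):  <1:prim v1 y>
7. deliver 1→2:  <2:back v1 y>
8. deliver 2→1:  nop
9. propose(0,'r'):  nop
10. deliver 0→1:  nop
11. deliver 1→0:  <0:back v1 y>
12. timeout(1):  <1:back v2 y>
13. deliver 1→0:  <0:back v2 y>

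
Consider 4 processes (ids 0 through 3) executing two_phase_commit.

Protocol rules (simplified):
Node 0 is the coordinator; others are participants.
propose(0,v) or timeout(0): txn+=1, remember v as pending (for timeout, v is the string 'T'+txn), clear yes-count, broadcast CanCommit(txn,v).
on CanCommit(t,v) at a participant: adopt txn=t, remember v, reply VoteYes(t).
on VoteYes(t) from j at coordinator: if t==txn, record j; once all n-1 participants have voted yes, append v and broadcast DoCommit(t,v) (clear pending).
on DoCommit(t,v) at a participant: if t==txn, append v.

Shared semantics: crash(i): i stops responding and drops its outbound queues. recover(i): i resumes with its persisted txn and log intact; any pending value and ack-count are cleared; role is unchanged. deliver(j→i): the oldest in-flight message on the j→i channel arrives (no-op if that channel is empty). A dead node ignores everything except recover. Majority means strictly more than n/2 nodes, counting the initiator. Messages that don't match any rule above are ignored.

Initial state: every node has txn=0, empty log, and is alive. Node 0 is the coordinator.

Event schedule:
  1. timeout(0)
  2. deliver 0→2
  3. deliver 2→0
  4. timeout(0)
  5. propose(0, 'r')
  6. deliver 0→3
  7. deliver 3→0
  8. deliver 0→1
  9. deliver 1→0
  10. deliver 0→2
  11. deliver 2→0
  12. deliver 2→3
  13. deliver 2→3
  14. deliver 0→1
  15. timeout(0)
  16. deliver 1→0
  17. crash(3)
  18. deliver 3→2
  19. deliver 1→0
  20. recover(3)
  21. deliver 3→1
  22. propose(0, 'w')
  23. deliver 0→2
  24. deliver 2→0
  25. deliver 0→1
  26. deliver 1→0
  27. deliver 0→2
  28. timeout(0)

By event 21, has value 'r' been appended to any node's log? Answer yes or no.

after 1 — timeout(0): n0:coor/t1/[-]
after 2 — deliver 0→2: n2:part/t1/[-]
after 3 — deliver 2→0: ·
after 4 — timeout(0): n0:coor/t2/[-]
after 5 — propose(0,'r'): n0:coor/t3/[-]
after 6 — deliver 0→3: n3:part/t1/[-]
after 7 — deliver 3→0: ·
after 8 — deliver 0→1: n1:part/t1/[-]
after 9 — deliver 1→0: ·
after 10 — deliver 0→2: n2:part/t2/[-]
after 11 — deliver 2→0: ·
after 12 — deliver 2→3: ·
after 13 — deliver 2→3: ·
after 14 — deliver 0→1: n1:part/t2/[-]
after 15 — timeout(0): n0:coor/t4/[-]
after 16 — deliver 1→0: ·
after 17 — crash(3): n3:✗part/t1/[-]
after 18 — deliver 3→2: ·
after 19 — deliver 1→0: ·
after 20 — recover(3): n3:part/t1/[-]
after 21 — deliver 3→1: ·

no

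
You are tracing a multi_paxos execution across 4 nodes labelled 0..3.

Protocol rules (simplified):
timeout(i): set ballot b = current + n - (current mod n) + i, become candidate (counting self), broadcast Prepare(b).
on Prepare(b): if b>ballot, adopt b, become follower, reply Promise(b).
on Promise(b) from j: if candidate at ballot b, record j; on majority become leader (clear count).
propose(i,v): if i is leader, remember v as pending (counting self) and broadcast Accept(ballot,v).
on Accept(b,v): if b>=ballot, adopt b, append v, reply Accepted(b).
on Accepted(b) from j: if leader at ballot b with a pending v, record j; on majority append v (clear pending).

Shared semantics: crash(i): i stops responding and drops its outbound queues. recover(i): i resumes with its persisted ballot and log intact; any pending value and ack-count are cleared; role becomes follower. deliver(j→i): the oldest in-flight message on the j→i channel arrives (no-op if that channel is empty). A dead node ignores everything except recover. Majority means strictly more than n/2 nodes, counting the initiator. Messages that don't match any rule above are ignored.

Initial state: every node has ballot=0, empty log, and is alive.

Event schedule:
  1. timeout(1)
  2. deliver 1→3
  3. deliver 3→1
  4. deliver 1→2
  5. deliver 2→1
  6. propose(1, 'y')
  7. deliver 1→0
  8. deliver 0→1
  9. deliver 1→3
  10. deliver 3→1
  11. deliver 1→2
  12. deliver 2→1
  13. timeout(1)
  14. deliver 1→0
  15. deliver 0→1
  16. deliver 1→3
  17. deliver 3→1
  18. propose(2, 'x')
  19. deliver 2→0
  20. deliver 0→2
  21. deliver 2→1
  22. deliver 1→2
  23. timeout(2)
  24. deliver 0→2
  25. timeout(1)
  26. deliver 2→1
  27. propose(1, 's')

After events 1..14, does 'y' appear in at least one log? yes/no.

[1] timeout(1) → N1(cand b5 [-])
[2] deliver 1→3 → N3(foll b5 [-])
[3] deliver 3→1 → ∅
[4] deliver 1→2 → N2(foll b5 [-])
[5] deliver 2→1 → N1(lead b5 [-])
[6] propose(1,'y') → ∅
[7] deliver 1→0 → N0(foll b5 [-])
[8] deliver 0→1 → ∅
[9] deliver 1→3 → N3(foll b5 [y])
[10] deliver 3→1 → ∅
[11] deliver 1→2 → N2(foll b5 [y])
[12] deliver 2→1 → N1(lead b5 [y])
[13] timeout(1) → N1(cand b9 [y])
[14] deliver 1→0 → N0(foll b5 [y])

yes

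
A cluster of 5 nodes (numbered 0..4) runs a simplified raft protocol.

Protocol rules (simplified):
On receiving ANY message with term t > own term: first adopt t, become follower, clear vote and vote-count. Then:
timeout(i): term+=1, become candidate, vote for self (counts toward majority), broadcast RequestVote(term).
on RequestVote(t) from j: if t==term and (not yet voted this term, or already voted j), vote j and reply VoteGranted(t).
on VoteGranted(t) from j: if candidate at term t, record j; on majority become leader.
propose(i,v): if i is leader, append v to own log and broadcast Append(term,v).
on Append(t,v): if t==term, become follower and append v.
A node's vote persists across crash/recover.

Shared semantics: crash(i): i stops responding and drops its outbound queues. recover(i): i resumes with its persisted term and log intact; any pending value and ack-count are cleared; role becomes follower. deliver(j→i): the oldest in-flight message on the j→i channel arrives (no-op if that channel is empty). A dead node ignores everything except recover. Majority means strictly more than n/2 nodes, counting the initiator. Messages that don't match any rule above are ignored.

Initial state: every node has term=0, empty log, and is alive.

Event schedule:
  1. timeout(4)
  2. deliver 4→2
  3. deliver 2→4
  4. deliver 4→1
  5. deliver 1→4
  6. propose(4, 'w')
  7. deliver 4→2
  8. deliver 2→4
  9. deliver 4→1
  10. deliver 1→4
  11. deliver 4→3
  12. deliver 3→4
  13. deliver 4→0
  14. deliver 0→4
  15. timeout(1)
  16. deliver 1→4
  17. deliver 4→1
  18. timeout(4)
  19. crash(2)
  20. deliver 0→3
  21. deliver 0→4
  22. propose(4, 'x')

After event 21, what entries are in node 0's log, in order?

1. timeout(4):  <4:cand t1 ->
2. deliver 4→2:  <2:foll t1 ->
3. deliver 2→4:  nop
4. deliver 4→1:  <1:foll t1 ->
5. deliver 1→4:  <4:lead t1 ->
6. propose(4,'w'):  <4:lead t1 w>
7. deliver 4→2:  <2:foll t1 w>
8. deliver 2→4:  nop
9. deliver 4→1:  <1:foll t1 w>
10. deliver 1→4:  nop
11. deliver 4→3:  <3:foll t1 ->
12. deliver 3→4:  nop
13. deliver 4→0:  <0:foll t1 ->
14. deliver 0→4:  nop
15. timeout(1):  <1:cand t2 w>
16. deliver 1→4:  <4:foll t2 w>
17. deliver 4→1:  nop
18. timeout(4):  <4:cand t3 w>
19. crash(2):  <2:✗foll t1 w>
20. deliver 0→3:  nop
21. deliver 0→4:  nop

empty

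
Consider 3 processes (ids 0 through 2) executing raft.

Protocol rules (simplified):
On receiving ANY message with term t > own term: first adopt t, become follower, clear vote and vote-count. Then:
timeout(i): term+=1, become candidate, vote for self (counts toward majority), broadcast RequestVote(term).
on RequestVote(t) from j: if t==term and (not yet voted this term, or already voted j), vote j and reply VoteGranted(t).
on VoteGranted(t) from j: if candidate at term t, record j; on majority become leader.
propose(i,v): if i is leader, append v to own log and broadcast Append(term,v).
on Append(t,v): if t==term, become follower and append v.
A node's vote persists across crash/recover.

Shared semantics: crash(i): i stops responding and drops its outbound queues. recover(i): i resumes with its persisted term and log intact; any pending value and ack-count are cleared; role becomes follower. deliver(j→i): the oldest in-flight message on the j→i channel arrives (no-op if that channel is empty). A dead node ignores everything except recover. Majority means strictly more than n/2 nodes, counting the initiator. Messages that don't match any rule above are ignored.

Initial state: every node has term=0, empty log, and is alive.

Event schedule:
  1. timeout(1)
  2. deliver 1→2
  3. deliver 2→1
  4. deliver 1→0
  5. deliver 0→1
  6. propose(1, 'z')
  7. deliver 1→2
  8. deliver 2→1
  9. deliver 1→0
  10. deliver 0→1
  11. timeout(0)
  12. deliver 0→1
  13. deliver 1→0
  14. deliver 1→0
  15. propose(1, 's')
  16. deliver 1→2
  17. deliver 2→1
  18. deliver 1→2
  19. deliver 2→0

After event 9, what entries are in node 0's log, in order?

z

e1 timeout(1): 1[cand,t=1,-]
e2 deliver 1→2: 2[foll,t=1,-]
e3 deliver 2→1: 1[lead,t=1,-]
e4 deliver 1→0: 0[foll,t=1,-]
e5 deliver 0→1: ·
e6 propose(1,'z'): 1[lead,t=1,z]
e7 deliver 1→2: 2[foll,t=1,z]
e8 deliver 2→1: ·
e9 deliver 1→0: 0[foll,t=1,z]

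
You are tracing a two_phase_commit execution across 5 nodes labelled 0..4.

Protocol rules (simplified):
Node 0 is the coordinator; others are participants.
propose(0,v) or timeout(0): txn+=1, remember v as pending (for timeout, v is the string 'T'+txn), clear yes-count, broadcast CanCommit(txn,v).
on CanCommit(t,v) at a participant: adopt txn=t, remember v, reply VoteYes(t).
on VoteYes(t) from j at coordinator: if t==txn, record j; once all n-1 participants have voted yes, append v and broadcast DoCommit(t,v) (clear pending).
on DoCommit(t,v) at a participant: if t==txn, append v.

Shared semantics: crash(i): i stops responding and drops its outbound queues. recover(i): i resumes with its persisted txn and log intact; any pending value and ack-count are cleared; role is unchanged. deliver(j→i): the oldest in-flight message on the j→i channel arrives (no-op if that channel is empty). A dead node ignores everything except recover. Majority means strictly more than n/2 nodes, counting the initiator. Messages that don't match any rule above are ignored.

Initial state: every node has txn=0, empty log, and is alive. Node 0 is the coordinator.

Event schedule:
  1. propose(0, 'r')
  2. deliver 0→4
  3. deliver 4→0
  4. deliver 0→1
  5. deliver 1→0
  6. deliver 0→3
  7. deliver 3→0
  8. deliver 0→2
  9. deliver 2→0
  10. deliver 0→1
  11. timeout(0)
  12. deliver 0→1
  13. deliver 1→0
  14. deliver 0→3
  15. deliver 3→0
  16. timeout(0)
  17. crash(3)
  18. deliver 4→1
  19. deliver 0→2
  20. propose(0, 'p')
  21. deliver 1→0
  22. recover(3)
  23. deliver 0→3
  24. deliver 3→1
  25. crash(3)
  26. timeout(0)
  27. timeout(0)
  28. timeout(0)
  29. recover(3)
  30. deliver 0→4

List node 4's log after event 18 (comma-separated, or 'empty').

empty

1. propose(0,'r'):  <0:coor t1 ->
2. deliver 0→4:  <4:part t1 ->
3. deliver 4→0:  nop
4. deliver 0→1:  <1:part t1 ->
5. deliver 1→0:  nop
6. deliver 0→3:  <3:part t1 ->
7. deliver 3→0:  nop
8. deliver 0→2:  <2:part t1 ->
9. deliver 2→0:  <0:coor t1 r>
10. deliver 0→1:  <1:part t1 r>
11. timeout(0):  <0:coor t2 r>
12. deliver 0→1:  <1:part t2 r>
13. deliver 1→0:  nop
14. deliver 0→3:  <3:part t1 r>
15. deliver 3→0:  nop
16. timeout(0):  <0:coor t3 r>
17. crash(3):  <3:✗part t1 r>
18. deliver 4→1:  nop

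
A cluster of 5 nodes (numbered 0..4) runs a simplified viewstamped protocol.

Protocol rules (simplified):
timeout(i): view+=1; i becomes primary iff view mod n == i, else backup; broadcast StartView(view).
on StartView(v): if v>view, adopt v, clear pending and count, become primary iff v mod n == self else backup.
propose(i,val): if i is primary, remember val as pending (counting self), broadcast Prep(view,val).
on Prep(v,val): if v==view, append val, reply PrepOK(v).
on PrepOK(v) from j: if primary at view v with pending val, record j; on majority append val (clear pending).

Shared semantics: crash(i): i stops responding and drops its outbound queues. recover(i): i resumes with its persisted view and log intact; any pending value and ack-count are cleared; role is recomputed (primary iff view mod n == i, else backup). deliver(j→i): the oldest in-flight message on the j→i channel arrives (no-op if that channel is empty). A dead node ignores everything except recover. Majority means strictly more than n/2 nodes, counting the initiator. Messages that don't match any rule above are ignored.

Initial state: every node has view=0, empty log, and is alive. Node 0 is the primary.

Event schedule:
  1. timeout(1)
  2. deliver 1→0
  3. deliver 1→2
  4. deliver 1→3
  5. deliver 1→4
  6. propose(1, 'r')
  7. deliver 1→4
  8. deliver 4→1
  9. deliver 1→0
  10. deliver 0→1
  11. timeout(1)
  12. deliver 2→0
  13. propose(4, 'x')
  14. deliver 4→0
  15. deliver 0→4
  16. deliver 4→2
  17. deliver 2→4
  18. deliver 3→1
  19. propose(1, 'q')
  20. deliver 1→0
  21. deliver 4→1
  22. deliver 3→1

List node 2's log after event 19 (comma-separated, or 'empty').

step 1 timeout(1): 1={prim,v=1,log=-}
step 2 deliver 1→0: 0={back,v=1,log=-}
step 3 deliver 1→2: 2={back,v=1,log=-}
step 4 deliver 1→3: 3={back,v=1,log=-}
step 5 deliver 1→4: 4={back,v=1,log=-}
step 6 propose(1,'r'): —
step 7 deliver 1→4: 4={back,v=1,log=r}
step 8 deliver 4→1: —
step 9 deliver 1→0: 0={back,v=1,log=r}
step 10 deliver 0→1: 1={prim,v=1,log=r}
step 11 timeout(1): 1={back,v=2,log=r}
step 12 deliver 2→0: —
step 13 propose(4,'x'): —
step 14 deliver 4→0: —
step 15 deliver 0→4: —
step 16 deliver 4→2: —
step 17 deliver 2→4: —
step 18 deliver 3→1: —
step 19 propose(1,'q'): —

empty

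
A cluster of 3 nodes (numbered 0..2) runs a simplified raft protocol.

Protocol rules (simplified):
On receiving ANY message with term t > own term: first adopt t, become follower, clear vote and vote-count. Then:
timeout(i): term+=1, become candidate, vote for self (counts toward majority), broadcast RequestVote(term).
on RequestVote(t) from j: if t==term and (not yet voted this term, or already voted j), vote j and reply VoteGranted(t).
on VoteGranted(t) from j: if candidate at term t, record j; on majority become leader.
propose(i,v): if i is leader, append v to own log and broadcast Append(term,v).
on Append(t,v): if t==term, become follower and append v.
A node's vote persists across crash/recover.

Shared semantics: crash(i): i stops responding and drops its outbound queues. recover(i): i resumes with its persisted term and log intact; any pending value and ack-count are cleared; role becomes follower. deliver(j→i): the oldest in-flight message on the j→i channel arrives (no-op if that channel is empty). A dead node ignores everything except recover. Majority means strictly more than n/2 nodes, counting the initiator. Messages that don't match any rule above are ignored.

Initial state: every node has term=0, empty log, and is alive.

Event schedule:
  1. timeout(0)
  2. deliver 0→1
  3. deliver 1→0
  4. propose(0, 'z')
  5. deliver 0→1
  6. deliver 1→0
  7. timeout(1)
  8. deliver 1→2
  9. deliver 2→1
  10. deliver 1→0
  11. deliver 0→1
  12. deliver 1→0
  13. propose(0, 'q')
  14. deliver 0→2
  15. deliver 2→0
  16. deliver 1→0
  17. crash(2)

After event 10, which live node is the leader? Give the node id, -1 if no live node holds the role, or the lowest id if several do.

1

e1 timeout(0): 0[cand,t=1,-]
e2 deliver 0→1: 1[foll,t=1,-]
e3 deliver 1→0: 0[lead,t=1,-]
e4 propose(0,'z'): 0[lead,t=1,z]
e5 deliver 0→1: 1[foll,t=1,z]
e6 deliver 1→0: ·
e7 timeout(1): 1[cand,t=2,z]
e8 deliver 1→2: 2[foll,t=2,-]
e9 deliver 2→1: 1[lead,t=2,z]
e10 deliver 1→0: 0[foll,t=2,z]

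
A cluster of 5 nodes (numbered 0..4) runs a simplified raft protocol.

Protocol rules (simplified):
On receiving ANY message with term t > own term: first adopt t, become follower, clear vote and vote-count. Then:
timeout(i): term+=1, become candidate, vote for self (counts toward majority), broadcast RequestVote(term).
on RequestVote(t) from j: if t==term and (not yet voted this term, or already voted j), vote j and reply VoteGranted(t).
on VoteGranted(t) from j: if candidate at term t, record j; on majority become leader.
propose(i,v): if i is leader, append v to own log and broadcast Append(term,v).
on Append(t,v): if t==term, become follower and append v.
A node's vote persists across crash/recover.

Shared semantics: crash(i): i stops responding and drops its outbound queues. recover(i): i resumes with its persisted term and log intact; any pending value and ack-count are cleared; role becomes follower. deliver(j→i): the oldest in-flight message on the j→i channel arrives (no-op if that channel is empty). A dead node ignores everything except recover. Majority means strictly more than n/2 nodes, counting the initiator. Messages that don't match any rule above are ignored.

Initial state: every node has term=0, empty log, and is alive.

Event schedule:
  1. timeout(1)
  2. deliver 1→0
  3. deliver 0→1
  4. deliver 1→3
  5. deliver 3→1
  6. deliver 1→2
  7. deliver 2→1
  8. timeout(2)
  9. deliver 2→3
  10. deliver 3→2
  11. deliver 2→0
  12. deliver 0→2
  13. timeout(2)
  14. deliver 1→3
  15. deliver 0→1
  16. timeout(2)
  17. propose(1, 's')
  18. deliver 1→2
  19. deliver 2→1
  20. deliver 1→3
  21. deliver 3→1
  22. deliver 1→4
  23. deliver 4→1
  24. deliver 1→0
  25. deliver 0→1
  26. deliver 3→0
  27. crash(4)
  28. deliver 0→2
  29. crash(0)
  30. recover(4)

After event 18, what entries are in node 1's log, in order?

s

after 1 — timeout(1): n1:cand/t1/[-]
after 2 — deliver 1→0: n0:foll/t1/[-]
after 3 — deliver 0→1: ·
after 4 — deliver 1→3: n3:foll/t1/[-]
after 5 — deliver 3→1: n1:lead/t1/[-]
after 6 — deliver 1→2: n2:foll/t1/[-]
after 7 — deliver 2→1: ·
after 8 — timeout(2): n2:cand/t2/[-]
after 9 — deliver 2→3: n3:foll/t2/[-]
after 10 — deliver 3→2: ·
after 11 — deliver 2→0: n0:foll/t2/[-]
after 12 — deliver 0→2: n2:lead/t2/[-]
after 13 — timeout(2): n2:cand/t3/[-]
after 14 — deliver 1→3: ·
after 15 — deliver 0→1: ·
after 16 — timeout(2): n2:cand/t4/[-]
after 17 — propose(1,'s'): n1:lead/t1/[s]
after 18 — deliver 1→2: ·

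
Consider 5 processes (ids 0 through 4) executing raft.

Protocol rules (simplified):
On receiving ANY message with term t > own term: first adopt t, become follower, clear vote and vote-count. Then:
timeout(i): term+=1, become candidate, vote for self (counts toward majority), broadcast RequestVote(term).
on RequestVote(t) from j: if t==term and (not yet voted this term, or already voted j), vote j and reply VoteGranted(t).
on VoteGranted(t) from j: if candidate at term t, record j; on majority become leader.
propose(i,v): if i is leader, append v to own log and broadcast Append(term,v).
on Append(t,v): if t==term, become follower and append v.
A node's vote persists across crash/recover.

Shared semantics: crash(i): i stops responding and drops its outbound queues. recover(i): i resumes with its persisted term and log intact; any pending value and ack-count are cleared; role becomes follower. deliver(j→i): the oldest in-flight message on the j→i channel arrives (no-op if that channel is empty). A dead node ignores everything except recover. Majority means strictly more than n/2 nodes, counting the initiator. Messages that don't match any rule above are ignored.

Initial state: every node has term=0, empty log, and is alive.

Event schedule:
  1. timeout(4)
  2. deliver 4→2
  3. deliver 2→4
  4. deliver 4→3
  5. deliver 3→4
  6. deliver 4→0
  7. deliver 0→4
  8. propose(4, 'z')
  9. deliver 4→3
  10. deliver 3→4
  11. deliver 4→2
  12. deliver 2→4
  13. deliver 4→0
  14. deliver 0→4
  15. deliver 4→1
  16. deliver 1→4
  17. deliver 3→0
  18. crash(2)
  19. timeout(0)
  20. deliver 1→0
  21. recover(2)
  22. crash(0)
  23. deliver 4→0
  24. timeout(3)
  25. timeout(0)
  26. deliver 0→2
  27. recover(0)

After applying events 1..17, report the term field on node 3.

1

step 1 timeout(4): 4={cand,t=1,log=-}
step 2 deliver 4→2: 2={foll,t=1,log=-}
step 3 deliver 2→4: —
step 4 deliver 4→3: 3={foll,t=1,log=-}
step 5 deliver 3→4: 4={lead,t=1,log=-}
step 6 deliver 4→0: 0={foll,t=1,log=-}
step 7 deliver 0→4: —
step 8 propose(4,'z'): 4={lead,t=1,log=z}
step 9 deliver 4→3: 3={foll,t=1,log=z}
step 10 deliver 3→4: —
step 11 deliver 4→2: 2={foll,t=1,log=z}
step 12 deliver 2→4: —
step 13 deliver 4→0: 0={foll,t=1,log=z}
step 14 deliver 0→4: —
step 15 deliver 4→1: 1={foll,t=1,log=-}
step 16 deliver 1→4: —
step 17 deliver 3→0: —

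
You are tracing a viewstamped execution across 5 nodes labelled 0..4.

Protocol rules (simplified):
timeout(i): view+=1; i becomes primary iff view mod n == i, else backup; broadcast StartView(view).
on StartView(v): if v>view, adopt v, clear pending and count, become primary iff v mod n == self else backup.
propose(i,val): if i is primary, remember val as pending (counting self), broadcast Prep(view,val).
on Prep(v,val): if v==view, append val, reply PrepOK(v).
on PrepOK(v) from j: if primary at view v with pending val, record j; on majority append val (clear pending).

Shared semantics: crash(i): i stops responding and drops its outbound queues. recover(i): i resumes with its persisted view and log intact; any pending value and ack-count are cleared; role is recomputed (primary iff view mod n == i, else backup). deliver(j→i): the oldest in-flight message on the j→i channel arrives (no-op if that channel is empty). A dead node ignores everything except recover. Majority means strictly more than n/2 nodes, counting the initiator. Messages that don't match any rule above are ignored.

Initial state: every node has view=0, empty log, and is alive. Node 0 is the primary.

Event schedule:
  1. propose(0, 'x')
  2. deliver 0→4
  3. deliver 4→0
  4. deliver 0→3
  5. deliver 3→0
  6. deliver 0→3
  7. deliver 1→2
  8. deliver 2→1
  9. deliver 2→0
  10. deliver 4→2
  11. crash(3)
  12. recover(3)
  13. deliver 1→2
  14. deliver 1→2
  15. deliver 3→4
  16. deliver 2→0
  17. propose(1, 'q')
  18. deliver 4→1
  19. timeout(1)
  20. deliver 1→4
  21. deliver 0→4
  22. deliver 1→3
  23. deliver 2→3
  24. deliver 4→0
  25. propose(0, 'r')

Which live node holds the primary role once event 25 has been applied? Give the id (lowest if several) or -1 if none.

0

step 1 propose(0,'x'): —
step 2 deliver 0→4: 4={back,v=0,log=x}
step 3 deliver 4→0: —
step 4 deliver 0→3: 3={back,v=0,log=x}
step 5 deliver 3→0: 0={prim,v=0,log=x}
step 6 deliver 0→3: —
step 7 deliver 1→2: —
step 8 deliver 2→1: —
step 9 deliver 2→0: —
step 10 deliver 4→2: —
step 11 crash(3): 3={✗back,v=0,log=x}
step 12 recover(3): 3={back,v=0,log=x}
step 13 deliver 1→2: —
step 14 deliver 1→2: —
step 15 deliver 3→4: —
step 16 deliver 2→0: —
step 17 propose(1,'q'): —
step 18 deliver 4→1: —
step 19 timeout(1): 1={prim,v=1,log=-}
step 20 deliver 1→4: 4={back,v=1,log=x}
step 21 deliver 0→4: —
step 22 deliver 1→3: 3={back,v=1,log=x}
step 23 deliver 2→3: —
step 24 deliver 4→0: —
step 25 propose(0,'r'): —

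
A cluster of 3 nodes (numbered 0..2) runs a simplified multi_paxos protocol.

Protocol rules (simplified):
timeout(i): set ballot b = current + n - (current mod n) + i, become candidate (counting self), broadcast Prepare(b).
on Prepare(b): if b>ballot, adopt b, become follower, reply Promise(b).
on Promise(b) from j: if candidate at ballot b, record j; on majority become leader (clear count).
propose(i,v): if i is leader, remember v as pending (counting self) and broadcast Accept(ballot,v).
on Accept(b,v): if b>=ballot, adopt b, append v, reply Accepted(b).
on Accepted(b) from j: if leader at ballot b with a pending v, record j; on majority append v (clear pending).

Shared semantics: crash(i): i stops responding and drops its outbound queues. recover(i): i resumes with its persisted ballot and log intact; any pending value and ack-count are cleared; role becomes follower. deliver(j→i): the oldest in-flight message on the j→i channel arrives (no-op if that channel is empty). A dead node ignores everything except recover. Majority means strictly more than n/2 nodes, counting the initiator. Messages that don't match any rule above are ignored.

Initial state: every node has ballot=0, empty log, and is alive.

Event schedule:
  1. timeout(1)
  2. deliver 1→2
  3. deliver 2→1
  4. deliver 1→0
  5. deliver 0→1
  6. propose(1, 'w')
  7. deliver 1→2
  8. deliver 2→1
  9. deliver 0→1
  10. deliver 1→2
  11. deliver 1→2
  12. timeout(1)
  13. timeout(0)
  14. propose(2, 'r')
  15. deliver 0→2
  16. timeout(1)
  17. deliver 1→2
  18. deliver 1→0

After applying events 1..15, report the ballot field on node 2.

1. timeout(1):  <1:cand b4 ->
2. deliver 1→2:  <2:foll b4 ->
3. deliver 2→1:  <1:lead b4 ->
4. deliver 1→0:  <0:foll b4 ->
5. deliver 0→1:  nop
6. propose(1,'w'):  nop
7. deliver 1→2:  <2:foll b4 w>
8. deliver 2→1:  <1:lead b4 w>
9. deliver 0→1:  nop
10. deliver 1→2:  nop
11. deliver 1→2:  nop
12. timeout(1):  <1:cand b7 w>
13. timeout(0):  <0:cand b6 ->
14. propose(2,'r'):  nop
15. deliver 0→2:  <2:foll b6 w>

6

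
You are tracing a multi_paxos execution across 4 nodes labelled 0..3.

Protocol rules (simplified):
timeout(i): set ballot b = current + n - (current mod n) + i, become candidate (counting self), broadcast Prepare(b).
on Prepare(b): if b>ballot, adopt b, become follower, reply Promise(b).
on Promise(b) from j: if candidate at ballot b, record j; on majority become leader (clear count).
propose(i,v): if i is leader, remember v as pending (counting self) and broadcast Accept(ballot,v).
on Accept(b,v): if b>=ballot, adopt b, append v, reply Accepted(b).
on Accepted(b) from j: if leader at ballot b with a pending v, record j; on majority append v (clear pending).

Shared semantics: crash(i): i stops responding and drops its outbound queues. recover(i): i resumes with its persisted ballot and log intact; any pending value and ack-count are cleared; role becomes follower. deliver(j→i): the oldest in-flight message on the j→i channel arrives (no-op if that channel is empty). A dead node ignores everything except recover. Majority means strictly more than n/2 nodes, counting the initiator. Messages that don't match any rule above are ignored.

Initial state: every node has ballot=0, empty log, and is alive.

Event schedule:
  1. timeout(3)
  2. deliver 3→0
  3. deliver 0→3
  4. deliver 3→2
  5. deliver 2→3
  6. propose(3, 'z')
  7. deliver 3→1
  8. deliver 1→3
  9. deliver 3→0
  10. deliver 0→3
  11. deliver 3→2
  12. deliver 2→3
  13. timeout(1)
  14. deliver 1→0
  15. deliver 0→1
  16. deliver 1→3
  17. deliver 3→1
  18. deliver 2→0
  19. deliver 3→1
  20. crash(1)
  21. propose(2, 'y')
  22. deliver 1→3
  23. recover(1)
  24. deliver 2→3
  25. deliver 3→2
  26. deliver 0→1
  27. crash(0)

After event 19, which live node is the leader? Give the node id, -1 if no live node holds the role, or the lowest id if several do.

e1 timeout(3): 3[cand,b=7,-]
e2 deliver 3→0: 0[foll,b=7,-]
e3 deliver 0→3: ·
e4 deliver 3→2: 2[foll,b=7,-]
e5 deliver 2→3: 3[lead,b=7,-]
e6 propose(3,'z'): ·
e7 deliver 3→1: 1[foll,b=7,-]
e8 deliver 1→3: ·
e9 deliver 3→0: 0[foll,b=7,z]
e10 deliver 0→3: ·
e11 deliver 3→2: 2[foll,b=7,z]
e12 deliver 2→3: 3[lead,b=7,z]
e13 timeout(1): 1[cand,b=9,-]
e14 deliver 1→0: 0[foll,b=9,z]
e15 deliver 0→1: ·
e16 deliver 1→3: 3[foll,b=9,z]
e17 deliver 3→1: ·
e18 deliver 2→0: ·
e19 deliver 3→1: 1[lead,b=9,-]

1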